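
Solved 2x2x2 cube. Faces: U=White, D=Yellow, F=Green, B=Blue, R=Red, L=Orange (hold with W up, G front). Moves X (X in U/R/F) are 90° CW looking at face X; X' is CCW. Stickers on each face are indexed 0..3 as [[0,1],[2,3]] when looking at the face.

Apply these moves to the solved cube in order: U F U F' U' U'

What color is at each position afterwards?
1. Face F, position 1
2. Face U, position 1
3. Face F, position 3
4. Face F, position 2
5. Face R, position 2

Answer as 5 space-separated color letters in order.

Answer: Y O G W R

Derivation:
After move 1 (U): U=WWWW F=RRGG R=BBRR B=OOBB L=GGOO
After move 2 (F): F=GRGR U=WWOG R=WBWR D=RBYY L=GYOY
After move 3 (U): U=OWGW F=WBGR R=OOWR B=GYBB L=GROY
After move 4 (F'): F=BRWG U=OWOW R=BORR D=RYYY L=GWOG
After move 5 (U'): U=WWOO F=GWWG R=BRRR B=BOBB L=GYOG
After move 6 (U'): U=WOWO F=GYWG R=GWRR B=BRBB L=BOOG
Query 1: F[1] = Y
Query 2: U[1] = O
Query 3: F[3] = G
Query 4: F[2] = W
Query 5: R[2] = R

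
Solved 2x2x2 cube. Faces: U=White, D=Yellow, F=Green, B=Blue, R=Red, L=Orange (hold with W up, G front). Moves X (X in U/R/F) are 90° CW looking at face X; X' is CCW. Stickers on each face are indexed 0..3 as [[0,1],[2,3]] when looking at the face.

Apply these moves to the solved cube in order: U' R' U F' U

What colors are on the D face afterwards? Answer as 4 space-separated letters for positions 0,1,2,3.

Answer: W O Y G

Derivation:
After move 1 (U'): U=WWWW F=OOGG R=GGRR B=RRBB L=BBOO
After move 2 (R'): R=GRGR U=WBWR F=OWGW D=YOYG B=YRYB
After move 3 (U): U=WWRB F=GRGW R=YRGR B=BBYB L=OWOO
After move 4 (F'): F=RWGG U=WWYG R=ORYR D=WOYG L=OBOR
After move 5 (U): U=YWGW F=ORGG R=BBYR B=OBYB L=RWOR
Query: D face = WOYG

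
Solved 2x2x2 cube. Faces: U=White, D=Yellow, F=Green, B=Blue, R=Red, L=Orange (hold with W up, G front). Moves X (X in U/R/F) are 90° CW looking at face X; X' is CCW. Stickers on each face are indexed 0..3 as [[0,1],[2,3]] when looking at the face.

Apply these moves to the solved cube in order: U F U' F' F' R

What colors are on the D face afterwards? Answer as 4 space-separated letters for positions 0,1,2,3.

After move 1 (U): U=WWWW F=RRGG R=BBRR B=OOBB L=GGOO
After move 2 (F): F=GRGR U=WWOG R=WBWR D=RBYY L=GYOY
After move 3 (U'): U=WGWO F=GYGR R=GRWR B=WBBB L=OOOY
After move 4 (F'): F=YRGG U=WGGW R=BRRR D=OYYY L=OOOW
After move 5 (F'): F=RGYG U=WGBR R=YROR D=OWYY L=OWOG
After move 6 (R): R=OYRR U=WGBG F=RWYY D=OBYW B=RBGB
Query: D face = OBYW

Answer: O B Y W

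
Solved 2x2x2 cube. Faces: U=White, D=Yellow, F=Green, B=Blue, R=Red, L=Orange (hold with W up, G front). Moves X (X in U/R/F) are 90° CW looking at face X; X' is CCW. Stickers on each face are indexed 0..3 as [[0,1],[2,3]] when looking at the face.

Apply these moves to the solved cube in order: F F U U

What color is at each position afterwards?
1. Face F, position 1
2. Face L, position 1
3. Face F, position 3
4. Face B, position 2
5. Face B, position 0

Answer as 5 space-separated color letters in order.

After move 1 (F): F=GGGG U=WWOO R=WRWR D=RRYY L=OYOY
After move 2 (F): F=GGGG U=WWYY R=OROR D=WWYY L=OROR
After move 3 (U): U=YWYW F=ORGG R=BBOR B=ORBB L=GGOR
After move 4 (U): U=YYWW F=BBGG R=OROR B=GGBB L=OROR
Query 1: F[1] = B
Query 2: L[1] = R
Query 3: F[3] = G
Query 4: B[2] = B
Query 5: B[0] = G

Answer: B R G B G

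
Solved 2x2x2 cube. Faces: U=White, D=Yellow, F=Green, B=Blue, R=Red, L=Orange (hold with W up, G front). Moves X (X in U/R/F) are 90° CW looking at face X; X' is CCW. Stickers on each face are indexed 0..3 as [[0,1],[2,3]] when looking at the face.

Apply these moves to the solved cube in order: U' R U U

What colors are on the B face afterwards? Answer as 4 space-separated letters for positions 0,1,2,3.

After move 1 (U'): U=WWWW F=OOGG R=GGRR B=RRBB L=BBOO
After move 2 (R): R=RGRG U=WOWG F=OYGY D=YBYR B=WRWB
After move 3 (U): U=WWGO F=RGGY R=WRRG B=BBWB L=OYOO
After move 4 (U): U=GWOW F=WRGY R=BBRG B=OYWB L=RGOO
Query: B face = OYWB

Answer: O Y W B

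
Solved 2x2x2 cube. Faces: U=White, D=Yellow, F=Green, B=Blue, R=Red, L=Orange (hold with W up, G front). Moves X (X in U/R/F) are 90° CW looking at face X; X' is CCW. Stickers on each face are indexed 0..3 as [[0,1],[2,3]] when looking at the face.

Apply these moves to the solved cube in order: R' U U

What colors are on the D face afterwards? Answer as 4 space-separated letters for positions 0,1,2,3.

Answer: Y G Y G

Derivation:
After move 1 (R'): R=RRRR U=WBWB F=GWGW D=YGYG B=YBYB
After move 2 (U): U=WWBB F=RRGW R=YBRR B=OOYB L=GWOO
After move 3 (U): U=BWBW F=YBGW R=OORR B=GWYB L=RROO
Query: D face = YGYG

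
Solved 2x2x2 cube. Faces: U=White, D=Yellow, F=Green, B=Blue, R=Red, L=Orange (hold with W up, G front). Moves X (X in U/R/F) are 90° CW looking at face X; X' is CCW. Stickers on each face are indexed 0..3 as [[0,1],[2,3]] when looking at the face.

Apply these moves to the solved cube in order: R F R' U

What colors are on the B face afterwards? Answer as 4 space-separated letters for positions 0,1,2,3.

After move 1 (R): R=RRRR U=WGWG F=GYGY D=YBYB B=WBWB
After move 2 (F): F=GGYY U=WGOO R=WRGR D=RRYB L=OYOB
After move 3 (R'): R=RRWG U=WWOW F=GGYO D=RGYY B=BBRB
After move 4 (U): U=OWWW F=RRYO R=BBWG B=OYRB L=GGOB
Query: B face = OYRB

Answer: O Y R B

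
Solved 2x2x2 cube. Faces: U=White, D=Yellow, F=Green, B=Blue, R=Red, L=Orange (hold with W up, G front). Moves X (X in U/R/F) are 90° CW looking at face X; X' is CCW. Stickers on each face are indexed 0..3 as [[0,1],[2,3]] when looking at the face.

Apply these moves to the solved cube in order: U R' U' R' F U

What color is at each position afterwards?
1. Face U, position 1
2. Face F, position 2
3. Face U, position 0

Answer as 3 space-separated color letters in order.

After move 1 (U): U=WWWW F=RRGG R=BBRR B=OOBB L=GGOO
After move 2 (R'): R=BRBR U=WBWO F=RWGW D=YRYG B=YOYB
After move 3 (U'): U=BOWW F=GGGW R=RWBR B=BRYB L=YOOO
After move 4 (R'): R=WRRB U=BYWB F=GOGW D=YGYW B=GRRB
After move 5 (F): F=GGWO U=BYOO R=WRBB D=RWYW L=YYOG
After move 6 (U): U=OBOY F=WRWO R=GRBB B=YYRB L=GGOG
Query 1: U[1] = B
Query 2: F[2] = W
Query 3: U[0] = O

Answer: B W O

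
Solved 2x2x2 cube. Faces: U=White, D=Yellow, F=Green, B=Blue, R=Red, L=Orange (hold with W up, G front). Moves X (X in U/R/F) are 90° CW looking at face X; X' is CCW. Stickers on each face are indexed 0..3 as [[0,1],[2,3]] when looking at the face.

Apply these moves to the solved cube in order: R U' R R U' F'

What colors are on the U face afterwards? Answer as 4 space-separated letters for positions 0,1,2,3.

After move 1 (R): R=RRRR U=WGWG F=GYGY D=YBYB B=WBWB
After move 2 (U'): U=GGWW F=OOGY R=GYRR B=RRWB L=WBOO
After move 3 (R): R=RGRY U=GOWY F=OBGB D=YWYR B=WRGB
After move 4 (R): R=RRYG U=GBWB F=OWGR D=YGYW B=YROB
After move 5 (U'): U=BBGW F=WBGR R=OWYG B=RROB L=YROO
After move 6 (F'): F=BRWG U=BBOY R=GWYG D=ROYW L=YWOG
Query: U face = BBOY

Answer: B B O Y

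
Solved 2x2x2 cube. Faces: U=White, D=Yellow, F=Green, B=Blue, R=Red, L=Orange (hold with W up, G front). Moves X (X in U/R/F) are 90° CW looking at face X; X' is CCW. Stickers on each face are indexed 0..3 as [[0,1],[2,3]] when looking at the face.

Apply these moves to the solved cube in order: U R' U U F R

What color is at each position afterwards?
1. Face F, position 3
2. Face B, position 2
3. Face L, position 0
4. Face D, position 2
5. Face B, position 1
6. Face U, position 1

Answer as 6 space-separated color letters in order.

Answer: G W B Y W Y

Derivation:
After move 1 (U): U=WWWW F=RRGG R=BBRR B=OOBB L=GGOO
After move 2 (R'): R=BRBR U=WBWO F=RWGW D=YRYG B=YOYB
After move 3 (U): U=WWOB F=BRGW R=YOBR B=GGYB L=RWOO
After move 4 (U): U=OWBW F=YOGW R=GGBR B=RWYB L=BROO
After move 5 (F): F=GYWO U=OWOR R=BGWR D=BGYG L=BYOR
After move 6 (R): R=WBRG U=OYOO F=GGWG D=BYYR B=RWWB
Query 1: F[3] = G
Query 2: B[2] = W
Query 3: L[0] = B
Query 4: D[2] = Y
Query 5: B[1] = W
Query 6: U[1] = Y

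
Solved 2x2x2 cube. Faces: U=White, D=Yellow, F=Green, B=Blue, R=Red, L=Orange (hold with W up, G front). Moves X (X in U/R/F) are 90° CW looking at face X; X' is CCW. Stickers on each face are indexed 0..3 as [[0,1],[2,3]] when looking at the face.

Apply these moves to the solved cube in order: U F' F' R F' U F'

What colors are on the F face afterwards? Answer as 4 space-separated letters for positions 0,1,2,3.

Answer: O R B G

Derivation:
After move 1 (U): U=WWWW F=RRGG R=BBRR B=OOBB L=GGOO
After move 2 (F'): F=RGRG U=WWBR R=YBYR D=GOYY L=GWOW
After move 3 (F'): F=GGRR U=WWYY R=OBGR D=WWYY L=GROB
After move 4 (R): R=GORB U=WGYR F=GWRY D=WBYO B=YOWB
After move 5 (F'): F=WYGR U=WGGR R=BOWB D=RBYO L=GROY
After move 6 (U): U=GWRG F=BOGR R=YOWB B=GRWB L=WYOY
After move 7 (F'): F=ORBG U=GWYW R=BORB D=YYYO L=WGOR
Query: F face = ORBG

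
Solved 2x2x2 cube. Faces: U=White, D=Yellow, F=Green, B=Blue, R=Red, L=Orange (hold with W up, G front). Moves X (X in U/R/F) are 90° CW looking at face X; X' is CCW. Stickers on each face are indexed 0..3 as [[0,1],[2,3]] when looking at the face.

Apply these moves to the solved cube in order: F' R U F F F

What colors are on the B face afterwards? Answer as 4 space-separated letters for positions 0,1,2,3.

Answer: O W W B

Derivation:
After move 1 (F'): F=GGGG U=WWRR R=YRYR D=OOYY L=OWOW
After move 2 (R): R=YYRR U=WGRG F=GOGY D=OBYB B=RBWB
After move 3 (U): U=RWGG F=YYGY R=RBRR B=OWWB L=GOOW
After move 4 (F): F=GYYY U=RWWO R=GBGR D=RRYB L=GOOB
After move 5 (F): F=YGYY U=RWBO R=WBOR D=GGYB L=GROR
After move 6 (F): F=YYYG U=RWRR R=BBOR D=OWYB L=GGOG
Query: B face = OWWB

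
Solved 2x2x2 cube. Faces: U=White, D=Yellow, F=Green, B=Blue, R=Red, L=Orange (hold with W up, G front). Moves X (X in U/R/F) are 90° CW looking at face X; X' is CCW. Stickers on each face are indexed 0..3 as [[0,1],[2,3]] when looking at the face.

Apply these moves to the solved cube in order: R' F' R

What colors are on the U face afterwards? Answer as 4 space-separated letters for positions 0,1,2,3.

Answer: W W R G

Derivation:
After move 1 (R'): R=RRRR U=WBWB F=GWGW D=YGYG B=YBYB
After move 2 (F'): F=WWGG U=WBRR R=GRYR D=OOYG L=OBOW
After move 3 (R): R=YGRR U=WWRG F=WOGG D=OYYY B=RBBB
Query: U face = WWRG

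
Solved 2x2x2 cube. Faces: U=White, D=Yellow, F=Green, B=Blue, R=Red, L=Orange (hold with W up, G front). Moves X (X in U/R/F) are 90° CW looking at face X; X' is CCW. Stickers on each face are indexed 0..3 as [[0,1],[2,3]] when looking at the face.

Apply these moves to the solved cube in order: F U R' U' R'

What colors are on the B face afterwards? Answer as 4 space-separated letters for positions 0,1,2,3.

Answer: G R R B

Derivation:
After move 1 (F): F=GGGG U=WWOO R=WRWR D=RRYY L=OYOY
After move 2 (U): U=OWOW F=WRGG R=BBWR B=OYBB L=GGOY
After move 3 (R'): R=BRBW U=OBOO F=WWGW D=RRYG B=YYRB
After move 4 (U'): U=BOOO F=GGGW R=WWBW B=BRRB L=YYOY
After move 5 (R'): R=WWWB U=BROB F=GOGO D=RGYW B=GRRB
Query: B face = GRRB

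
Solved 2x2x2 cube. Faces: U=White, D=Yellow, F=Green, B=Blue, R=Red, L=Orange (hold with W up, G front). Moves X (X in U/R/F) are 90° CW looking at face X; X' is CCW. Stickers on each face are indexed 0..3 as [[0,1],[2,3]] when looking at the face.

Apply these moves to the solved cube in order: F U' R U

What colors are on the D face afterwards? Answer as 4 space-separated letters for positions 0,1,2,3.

After move 1 (F): F=GGGG U=WWOO R=WRWR D=RRYY L=OYOY
After move 2 (U'): U=WOWO F=OYGG R=GGWR B=WRBB L=BBOY
After move 3 (R): R=WGRG U=WYWG F=ORGY D=RBYW B=OROB
After move 4 (U): U=WWGY F=WGGY R=ORRG B=BBOB L=OROY
Query: D face = RBYW

Answer: R B Y W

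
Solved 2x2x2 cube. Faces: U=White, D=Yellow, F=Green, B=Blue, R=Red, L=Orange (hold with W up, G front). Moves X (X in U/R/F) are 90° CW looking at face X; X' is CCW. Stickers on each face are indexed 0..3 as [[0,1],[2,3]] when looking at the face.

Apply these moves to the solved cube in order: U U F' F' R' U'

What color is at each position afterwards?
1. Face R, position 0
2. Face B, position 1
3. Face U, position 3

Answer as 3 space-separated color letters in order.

Answer: G R Y

Derivation:
After move 1 (U): U=WWWW F=RRGG R=BBRR B=OOBB L=GGOO
After move 2 (U): U=WWWW F=BBGG R=OORR B=GGBB L=RROO
After move 3 (F'): F=BGBG U=WWOR R=YOYR D=ROYY L=RWOW
After move 4 (F'): F=GGBB U=WWYY R=OORR D=WWYY L=RROO
After move 5 (R'): R=OROR U=WBYG F=GWBY D=WGYB B=YGWB
After move 6 (U'): U=BGWY F=RRBY R=GWOR B=ORWB L=YGOO
Query 1: R[0] = G
Query 2: B[1] = R
Query 3: U[3] = Y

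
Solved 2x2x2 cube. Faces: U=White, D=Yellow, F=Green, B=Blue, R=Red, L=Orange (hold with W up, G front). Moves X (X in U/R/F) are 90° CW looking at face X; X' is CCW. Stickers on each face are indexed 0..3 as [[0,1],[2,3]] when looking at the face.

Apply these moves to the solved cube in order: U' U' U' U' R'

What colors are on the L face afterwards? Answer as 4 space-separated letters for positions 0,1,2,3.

After move 1 (U'): U=WWWW F=OOGG R=GGRR B=RRBB L=BBOO
After move 2 (U'): U=WWWW F=BBGG R=OORR B=GGBB L=RROO
After move 3 (U'): U=WWWW F=RRGG R=BBRR B=OOBB L=GGOO
After move 4 (U'): U=WWWW F=GGGG R=RRRR B=BBBB L=OOOO
After move 5 (R'): R=RRRR U=WBWB F=GWGW D=YGYG B=YBYB
Query: L face = OOOO

Answer: O O O O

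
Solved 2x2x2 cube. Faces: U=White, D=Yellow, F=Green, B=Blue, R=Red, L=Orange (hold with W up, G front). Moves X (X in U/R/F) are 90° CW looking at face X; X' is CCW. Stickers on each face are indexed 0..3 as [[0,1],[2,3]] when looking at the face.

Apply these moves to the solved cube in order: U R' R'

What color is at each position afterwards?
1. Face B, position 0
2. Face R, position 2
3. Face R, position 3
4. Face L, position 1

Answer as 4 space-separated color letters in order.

Answer: G B B G

Derivation:
After move 1 (U): U=WWWW F=RRGG R=BBRR B=OOBB L=GGOO
After move 2 (R'): R=BRBR U=WBWO F=RWGW D=YRYG B=YOYB
After move 3 (R'): R=RRBB U=WYWY F=RBGO D=YWYW B=GORB
Query 1: B[0] = G
Query 2: R[2] = B
Query 3: R[3] = B
Query 4: L[1] = G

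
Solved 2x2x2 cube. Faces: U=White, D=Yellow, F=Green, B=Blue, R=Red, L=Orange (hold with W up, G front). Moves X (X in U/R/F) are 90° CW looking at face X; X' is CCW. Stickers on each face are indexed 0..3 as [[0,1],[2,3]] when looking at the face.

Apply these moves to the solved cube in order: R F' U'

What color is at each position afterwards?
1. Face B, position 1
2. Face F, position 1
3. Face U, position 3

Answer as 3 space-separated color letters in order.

Answer: R G R

Derivation:
After move 1 (R): R=RRRR U=WGWG F=GYGY D=YBYB B=WBWB
After move 2 (F'): F=YYGG U=WGRR R=BRYR D=OOYB L=OGOW
After move 3 (U'): U=GRWR F=OGGG R=YYYR B=BRWB L=WBOW
Query 1: B[1] = R
Query 2: F[1] = G
Query 3: U[3] = R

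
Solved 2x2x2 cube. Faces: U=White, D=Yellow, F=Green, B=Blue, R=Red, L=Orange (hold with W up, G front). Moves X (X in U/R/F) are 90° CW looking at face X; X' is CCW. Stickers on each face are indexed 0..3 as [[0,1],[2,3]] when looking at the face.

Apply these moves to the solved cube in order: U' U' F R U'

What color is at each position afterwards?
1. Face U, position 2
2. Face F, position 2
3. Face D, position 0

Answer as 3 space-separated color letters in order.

Answer: W G R

Derivation:
After move 1 (U'): U=WWWW F=OOGG R=GGRR B=RRBB L=BBOO
After move 2 (U'): U=WWWW F=BBGG R=OORR B=GGBB L=RROO
After move 3 (F): F=GBGB U=WWOR R=WOWR D=ROYY L=RYOY
After move 4 (R): R=WWRO U=WBOB F=GOGY D=RBYG B=RGWB
After move 5 (U'): U=BBWO F=RYGY R=GORO B=WWWB L=RGOY
Query 1: U[2] = W
Query 2: F[2] = G
Query 3: D[0] = R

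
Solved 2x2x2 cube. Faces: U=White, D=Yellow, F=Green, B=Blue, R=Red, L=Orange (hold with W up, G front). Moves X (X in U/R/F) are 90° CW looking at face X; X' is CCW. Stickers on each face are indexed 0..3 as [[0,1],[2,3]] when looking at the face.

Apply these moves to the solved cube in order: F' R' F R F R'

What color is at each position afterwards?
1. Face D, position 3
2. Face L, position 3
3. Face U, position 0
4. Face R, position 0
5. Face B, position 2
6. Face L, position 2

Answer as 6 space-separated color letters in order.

After move 1 (F'): F=GGGG U=WWRR R=YRYR D=OOYY L=OWOW
After move 2 (R'): R=RRYY U=WBRB F=GWGR D=OGYG B=YBOB
After move 3 (F): F=GGRW U=WBWW R=RRBY D=YRYG L=OOOG
After move 4 (R): R=BRYR U=WGWW F=GRRG D=YOYY B=WBBB
After move 5 (F): F=RGGR U=WGGO R=WRWR D=YBYY L=OYOO
After move 6 (R'): R=RRWW U=WBGW F=RGGO D=YGYR B=YBBB
Query 1: D[3] = R
Query 2: L[3] = O
Query 3: U[0] = W
Query 4: R[0] = R
Query 5: B[2] = B
Query 6: L[2] = O

Answer: R O W R B O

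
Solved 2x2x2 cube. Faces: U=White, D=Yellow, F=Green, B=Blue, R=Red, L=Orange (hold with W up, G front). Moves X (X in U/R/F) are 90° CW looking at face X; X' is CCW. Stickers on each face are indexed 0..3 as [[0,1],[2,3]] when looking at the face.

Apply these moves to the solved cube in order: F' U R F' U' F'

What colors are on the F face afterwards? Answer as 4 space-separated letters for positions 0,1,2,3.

After move 1 (F'): F=GGGG U=WWRR R=YRYR D=OOYY L=OWOW
After move 2 (U): U=RWRW F=YRGG R=BBYR B=OWBB L=GGOW
After move 3 (R): R=YBRB U=RRRG F=YOGY D=OBYO B=WWWB
After move 4 (F'): F=OYYG U=RRYR R=BBOB D=GWYO L=GGOR
After move 5 (U'): U=RRRY F=GGYG R=OYOB B=BBWB L=WWOR
After move 6 (F'): F=GGGY U=RROO R=WYGB D=WRYO L=WYOR
Query: F face = GGGY

Answer: G G G Y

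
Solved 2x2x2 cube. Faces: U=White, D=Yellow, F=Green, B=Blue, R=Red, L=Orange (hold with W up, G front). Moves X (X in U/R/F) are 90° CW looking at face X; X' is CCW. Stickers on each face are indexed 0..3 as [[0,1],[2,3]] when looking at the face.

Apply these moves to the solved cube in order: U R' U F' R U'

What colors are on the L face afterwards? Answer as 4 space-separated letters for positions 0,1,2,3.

Answer: B G O O

Derivation:
After move 1 (U): U=WWWW F=RRGG R=BBRR B=OOBB L=GGOO
After move 2 (R'): R=BRBR U=WBWO F=RWGW D=YRYG B=YOYB
After move 3 (U): U=WWOB F=BRGW R=YOBR B=GGYB L=RWOO
After move 4 (F'): F=RWBG U=WWYB R=ROYR D=WOYG L=RBOO
After move 5 (R): R=YRRO U=WWYG F=ROBG D=WYYG B=BGWB
After move 6 (U'): U=WGWY F=RBBG R=RORO B=YRWB L=BGOO
Query: L face = BGOO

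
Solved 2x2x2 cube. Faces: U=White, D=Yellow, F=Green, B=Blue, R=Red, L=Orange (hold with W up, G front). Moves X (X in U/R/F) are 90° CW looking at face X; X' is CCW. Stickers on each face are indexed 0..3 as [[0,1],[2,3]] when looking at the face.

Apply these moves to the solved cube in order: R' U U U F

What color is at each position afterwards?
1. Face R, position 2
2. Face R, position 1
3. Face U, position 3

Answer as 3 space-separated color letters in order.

After move 1 (R'): R=RRRR U=WBWB F=GWGW D=YGYG B=YBYB
After move 2 (U): U=WWBB F=RRGW R=YBRR B=OOYB L=GWOO
After move 3 (U): U=BWBW F=YBGW R=OORR B=GWYB L=RROO
After move 4 (U): U=BBWW F=OOGW R=GWRR B=RRYB L=YBOO
After move 5 (F): F=GOWO U=BBOB R=WWWR D=RGYG L=YYOG
Query 1: R[2] = W
Query 2: R[1] = W
Query 3: U[3] = B

Answer: W W B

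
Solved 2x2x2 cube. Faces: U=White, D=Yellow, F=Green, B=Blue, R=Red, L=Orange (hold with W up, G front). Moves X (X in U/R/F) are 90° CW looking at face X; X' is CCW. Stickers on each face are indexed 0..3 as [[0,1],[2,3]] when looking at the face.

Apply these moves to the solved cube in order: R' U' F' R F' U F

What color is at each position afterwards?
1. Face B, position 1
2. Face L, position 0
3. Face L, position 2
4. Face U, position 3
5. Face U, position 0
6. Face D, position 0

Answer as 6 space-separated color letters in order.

After move 1 (R'): R=RRRR U=WBWB F=GWGW D=YGYG B=YBYB
After move 2 (U'): U=BBWW F=OOGW R=GWRR B=RRYB L=YBOO
After move 3 (F'): F=OWOG U=BBGR R=GWYR D=BOYG L=YWOW
After move 4 (R): R=YGRW U=BWGG F=OOOG D=BYYR B=RRBB
After move 5 (F'): F=OGOO U=BWYR R=YGBW D=WWYR L=YGOG
After move 6 (U): U=YBRW F=YGOO R=RRBW B=YGBB L=OGOG
After move 7 (F): F=OYOG U=YBGG R=RRWW D=BRYR L=OWOW
Query 1: B[1] = G
Query 2: L[0] = O
Query 3: L[2] = O
Query 4: U[3] = G
Query 5: U[0] = Y
Query 6: D[0] = B

Answer: G O O G Y B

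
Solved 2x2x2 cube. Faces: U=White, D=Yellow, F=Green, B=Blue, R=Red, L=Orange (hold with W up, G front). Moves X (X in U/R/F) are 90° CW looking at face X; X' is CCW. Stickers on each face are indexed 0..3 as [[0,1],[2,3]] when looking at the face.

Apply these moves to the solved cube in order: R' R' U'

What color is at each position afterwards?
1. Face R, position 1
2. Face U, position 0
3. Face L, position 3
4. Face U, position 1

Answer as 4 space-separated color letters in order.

Answer: B Y O Y

Derivation:
After move 1 (R'): R=RRRR U=WBWB F=GWGW D=YGYG B=YBYB
After move 2 (R'): R=RRRR U=WYWY F=GBGB D=YWYW B=GBGB
After move 3 (U'): U=YYWW F=OOGB R=GBRR B=RRGB L=GBOO
Query 1: R[1] = B
Query 2: U[0] = Y
Query 3: L[3] = O
Query 4: U[1] = Y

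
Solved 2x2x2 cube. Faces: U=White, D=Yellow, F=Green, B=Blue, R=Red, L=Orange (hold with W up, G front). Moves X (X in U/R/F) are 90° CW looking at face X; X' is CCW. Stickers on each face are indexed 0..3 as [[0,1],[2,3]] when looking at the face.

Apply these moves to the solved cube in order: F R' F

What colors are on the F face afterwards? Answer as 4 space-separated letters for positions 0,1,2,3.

Answer: G G O W

Derivation:
After move 1 (F): F=GGGG U=WWOO R=WRWR D=RRYY L=OYOY
After move 2 (R'): R=RRWW U=WBOB F=GWGO D=RGYG B=YBRB
After move 3 (F): F=GGOW U=WBYY R=ORBW D=WRYG L=OROG
Query: F face = GGOW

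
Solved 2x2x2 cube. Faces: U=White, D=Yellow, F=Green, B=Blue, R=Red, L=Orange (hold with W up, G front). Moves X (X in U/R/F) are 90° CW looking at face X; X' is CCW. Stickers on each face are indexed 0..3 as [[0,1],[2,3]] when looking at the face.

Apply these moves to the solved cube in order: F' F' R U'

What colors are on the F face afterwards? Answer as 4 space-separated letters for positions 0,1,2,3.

Answer: O R G Y

Derivation:
After move 1 (F'): F=GGGG U=WWRR R=YRYR D=OOYY L=OWOW
After move 2 (F'): F=GGGG U=WWYY R=OROR D=WWYY L=OROR
After move 3 (R): R=OORR U=WGYG F=GWGY D=WBYB B=YBWB
After move 4 (U'): U=GGWY F=ORGY R=GWRR B=OOWB L=YBOR
Query: F face = ORGY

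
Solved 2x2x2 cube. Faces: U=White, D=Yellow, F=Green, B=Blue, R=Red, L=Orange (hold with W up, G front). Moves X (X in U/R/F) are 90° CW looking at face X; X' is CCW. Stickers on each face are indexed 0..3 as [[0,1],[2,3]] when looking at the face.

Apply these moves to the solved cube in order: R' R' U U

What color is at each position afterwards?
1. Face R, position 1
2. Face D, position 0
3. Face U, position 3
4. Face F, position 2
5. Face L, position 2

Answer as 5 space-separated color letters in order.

Answer: O Y W G O

Derivation:
After move 1 (R'): R=RRRR U=WBWB F=GWGW D=YGYG B=YBYB
After move 2 (R'): R=RRRR U=WYWY F=GBGB D=YWYW B=GBGB
After move 3 (U): U=WWYY F=RRGB R=GBRR B=OOGB L=GBOO
After move 4 (U): U=YWYW F=GBGB R=OORR B=GBGB L=RROO
Query 1: R[1] = O
Query 2: D[0] = Y
Query 3: U[3] = W
Query 4: F[2] = G
Query 5: L[2] = O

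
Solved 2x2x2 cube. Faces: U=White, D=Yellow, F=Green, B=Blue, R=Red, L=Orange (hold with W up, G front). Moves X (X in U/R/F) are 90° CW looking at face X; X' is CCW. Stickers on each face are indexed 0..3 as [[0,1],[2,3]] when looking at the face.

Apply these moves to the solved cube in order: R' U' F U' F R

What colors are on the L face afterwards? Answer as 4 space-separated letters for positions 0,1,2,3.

Answer: R R O G

Derivation:
After move 1 (R'): R=RRRR U=WBWB F=GWGW D=YGYG B=YBYB
After move 2 (U'): U=BBWW F=OOGW R=GWRR B=RRYB L=YBOO
After move 3 (F): F=GOWO U=BBOB R=WWWR D=RGYG L=YYOG
After move 4 (U'): U=BBBO F=YYWO R=GOWR B=WWYB L=RROG
After move 5 (F): F=WYOY U=BBGR R=BOOR D=WGYG L=RROG
After move 6 (R): R=OBRO U=BYGY F=WGOG D=WYYW B=RWBB
Query: L face = RROG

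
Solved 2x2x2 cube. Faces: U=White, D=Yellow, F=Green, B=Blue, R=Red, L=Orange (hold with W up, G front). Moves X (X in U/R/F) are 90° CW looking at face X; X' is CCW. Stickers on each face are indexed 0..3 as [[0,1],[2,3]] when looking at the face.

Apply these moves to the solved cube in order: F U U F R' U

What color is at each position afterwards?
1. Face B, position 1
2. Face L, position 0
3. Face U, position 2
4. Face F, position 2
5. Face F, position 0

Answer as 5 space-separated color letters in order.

After move 1 (F): F=GGGG U=WWOO R=WRWR D=RRYY L=OYOY
After move 2 (U): U=OWOW F=WRGG R=BBWR B=OYBB L=GGOY
After move 3 (U): U=OOWW F=BBGG R=OYWR B=GGBB L=WROY
After move 4 (F): F=GBGB U=OOYR R=WYWR D=WOYY L=WROR
After move 5 (R'): R=YRWW U=OBYG F=GOGR D=WBYB B=YGOB
After move 6 (U): U=YOGB F=YRGR R=YGWW B=WROB L=GOOR
Query 1: B[1] = R
Query 2: L[0] = G
Query 3: U[2] = G
Query 4: F[2] = G
Query 5: F[0] = Y

Answer: R G G G Y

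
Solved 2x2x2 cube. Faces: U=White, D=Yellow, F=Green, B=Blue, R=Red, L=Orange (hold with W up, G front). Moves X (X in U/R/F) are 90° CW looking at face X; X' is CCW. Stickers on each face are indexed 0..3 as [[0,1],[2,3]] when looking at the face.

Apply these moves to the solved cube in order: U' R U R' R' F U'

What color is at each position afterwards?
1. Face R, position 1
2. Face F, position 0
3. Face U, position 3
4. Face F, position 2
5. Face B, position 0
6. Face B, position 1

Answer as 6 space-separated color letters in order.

Answer: R O O B G R

Derivation:
After move 1 (U'): U=WWWW F=OOGG R=GGRR B=RRBB L=BBOO
After move 2 (R): R=RGRG U=WOWG F=OYGY D=YBYR B=WRWB
After move 3 (U): U=WWGO F=RGGY R=WRRG B=BBWB L=OYOO
After move 4 (R'): R=RGWR U=WWGB F=RWGO D=YGYY B=RBBB
After move 5 (R'): R=GRRW U=WBGR F=RWGB D=YWYO B=YBGB
After move 6 (F): F=GRBW U=WBOY R=GRRW D=RGYO L=OYOW
After move 7 (U'): U=BYWO F=OYBW R=GRRW B=GRGB L=YBOW
Query 1: R[1] = R
Query 2: F[0] = O
Query 3: U[3] = O
Query 4: F[2] = B
Query 5: B[0] = G
Query 6: B[1] = R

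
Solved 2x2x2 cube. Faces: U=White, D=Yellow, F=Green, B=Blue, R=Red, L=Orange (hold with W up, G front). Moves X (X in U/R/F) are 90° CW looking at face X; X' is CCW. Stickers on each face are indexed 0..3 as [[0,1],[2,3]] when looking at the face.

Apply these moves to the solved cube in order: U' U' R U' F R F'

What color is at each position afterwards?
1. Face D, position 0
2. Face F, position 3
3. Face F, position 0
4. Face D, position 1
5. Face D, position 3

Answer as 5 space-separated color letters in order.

After move 1 (U'): U=WWWW F=OOGG R=GGRR B=RRBB L=BBOO
After move 2 (U'): U=WWWW F=BBGG R=OORR B=GGBB L=RROO
After move 3 (R): R=RORO U=WBWG F=BYGY D=YBYG B=WGWB
After move 4 (U'): U=BGWW F=RRGY R=BYRO B=ROWB L=WGOO
After move 5 (F): F=GRYR U=BGOG R=WYWO D=RBYG L=WYOB
After move 6 (R): R=WWOY U=BROR F=GBYG D=RWYR B=GOGB
After move 7 (F'): F=BGGY U=BRWO R=WWRY D=YBYR L=WROO
Query 1: D[0] = Y
Query 2: F[3] = Y
Query 3: F[0] = B
Query 4: D[1] = B
Query 5: D[3] = R

Answer: Y Y B B R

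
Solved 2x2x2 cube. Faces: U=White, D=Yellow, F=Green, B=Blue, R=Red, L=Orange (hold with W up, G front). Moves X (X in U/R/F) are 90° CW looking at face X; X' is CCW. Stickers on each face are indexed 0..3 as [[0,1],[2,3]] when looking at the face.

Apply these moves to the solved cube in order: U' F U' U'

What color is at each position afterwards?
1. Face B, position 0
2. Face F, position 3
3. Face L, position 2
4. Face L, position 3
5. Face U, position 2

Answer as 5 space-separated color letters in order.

After move 1 (U'): U=WWWW F=OOGG R=GGRR B=RRBB L=BBOO
After move 2 (F): F=GOGO U=WWOB R=WGWR D=RGYY L=BYOY
After move 3 (U'): U=WBWO F=BYGO R=GOWR B=WGBB L=RROY
After move 4 (U'): U=BOWW F=RRGO R=BYWR B=GOBB L=WGOY
Query 1: B[0] = G
Query 2: F[3] = O
Query 3: L[2] = O
Query 4: L[3] = Y
Query 5: U[2] = W

Answer: G O O Y W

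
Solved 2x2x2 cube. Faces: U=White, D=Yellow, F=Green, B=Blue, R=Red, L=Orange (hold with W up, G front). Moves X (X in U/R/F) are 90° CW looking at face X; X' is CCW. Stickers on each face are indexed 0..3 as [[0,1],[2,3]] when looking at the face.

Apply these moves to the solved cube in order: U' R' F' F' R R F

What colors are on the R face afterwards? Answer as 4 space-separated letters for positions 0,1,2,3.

Answer: O B G O

Derivation:
After move 1 (U'): U=WWWW F=OOGG R=GGRR B=RRBB L=BBOO
After move 2 (R'): R=GRGR U=WBWR F=OWGW D=YOYG B=YRYB
After move 3 (F'): F=WWOG U=WBGG R=ORYR D=BOYG L=BROW
After move 4 (F'): F=WGWO U=WBOY R=ORBR D=RWYG L=BGOG
After move 5 (R): R=BORR U=WGOO F=WWWG D=RYYY B=YRBB
After move 6 (R): R=RBRO U=WWOG F=WYWY D=RBYY B=ORGB
After move 7 (F): F=WWYY U=WWGG R=OBGO D=RRYY L=BROB
Query: R face = OBGO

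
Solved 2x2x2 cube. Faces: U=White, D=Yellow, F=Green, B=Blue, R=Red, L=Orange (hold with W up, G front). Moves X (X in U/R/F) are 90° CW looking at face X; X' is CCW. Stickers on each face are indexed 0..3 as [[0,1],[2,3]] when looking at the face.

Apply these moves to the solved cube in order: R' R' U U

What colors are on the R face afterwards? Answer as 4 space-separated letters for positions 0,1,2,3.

After move 1 (R'): R=RRRR U=WBWB F=GWGW D=YGYG B=YBYB
After move 2 (R'): R=RRRR U=WYWY F=GBGB D=YWYW B=GBGB
After move 3 (U): U=WWYY F=RRGB R=GBRR B=OOGB L=GBOO
After move 4 (U): U=YWYW F=GBGB R=OORR B=GBGB L=RROO
Query: R face = OORR

Answer: O O R R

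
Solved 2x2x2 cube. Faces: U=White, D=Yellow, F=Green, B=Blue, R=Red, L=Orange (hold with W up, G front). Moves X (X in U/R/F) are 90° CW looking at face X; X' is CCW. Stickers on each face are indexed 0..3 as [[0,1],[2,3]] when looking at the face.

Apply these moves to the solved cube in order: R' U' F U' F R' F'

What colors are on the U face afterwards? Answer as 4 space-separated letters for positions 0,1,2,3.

After move 1 (R'): R=RRRR U=WBWB F=GWGW D=YGYG B=YBYB
After move 2 (U'): U=BBWW F=OOGW R=GWRR B=RRYB L=YBOO
After move 3 (F): F=GOWO U=BBOB R=WWWR D=RGYG L=YYOG
After move 4 (U'): U=BBBO F=YYWO R=GOWR B=WWYB L=RROG
After move 5 (F): F=WYOY U=BBGR R=BOOR D=WGYG L=RROG
After move 6 (R'): R=ORBO U=BYGW F=WBOR D=WYYY B=GWGB
After move 7 (F'): F=BRWO U=BYOB R=YRWO D=RGYY L=RWOG
Query: U face = BYOB

Answer: B Y O B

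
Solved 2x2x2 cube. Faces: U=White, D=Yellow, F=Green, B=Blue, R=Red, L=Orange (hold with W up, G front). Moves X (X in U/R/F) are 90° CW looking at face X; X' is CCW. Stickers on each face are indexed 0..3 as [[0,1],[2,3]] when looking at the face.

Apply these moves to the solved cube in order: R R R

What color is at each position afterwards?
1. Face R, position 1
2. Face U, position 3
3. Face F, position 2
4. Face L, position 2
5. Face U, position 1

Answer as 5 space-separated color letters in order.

Answer: R B G O B

Derivation:
After move 1 (R): R=RRRR U=WGWG F=GYGY D=YBYB B=WBWB
After move 2 (R): R=RRRR U=WYWY F=GBGB D=YWYW B=GBGB
After move 3 (R): R=RRRR U=WBWB F=GWGW D=YGYG B=YBYB
Query 1: R[1] = R
Query 2: U[3] = B
Query 3: F[2] = G
Query 4: L[2] = O
Query 5: U[1] = B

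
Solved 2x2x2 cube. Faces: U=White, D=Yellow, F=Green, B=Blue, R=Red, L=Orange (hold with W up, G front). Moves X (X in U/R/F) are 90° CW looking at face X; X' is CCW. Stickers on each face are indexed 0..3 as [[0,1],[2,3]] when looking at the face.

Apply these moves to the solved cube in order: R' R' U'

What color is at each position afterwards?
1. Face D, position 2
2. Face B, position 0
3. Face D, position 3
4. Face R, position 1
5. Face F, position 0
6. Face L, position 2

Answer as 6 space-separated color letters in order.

After move 1 (R'): R=RRRR U=WBWB F=GWGW D=YGYG B=YBYB
After move 2 (R'): R=RRRR U=WYWY F=GBGB D=YWYW B=GBGB
After move 3 (U'): U=YYWW F=OOGB R=GBRR B=RRGB L=GBOO
Query 1: D[2] = Y
Query 2: B[0] = R
Query 3: D[3] = W
Query 4: R[1] = B
Query 5: F[0] = O
Query 6: L[2] = O

Answer: Y R W B O O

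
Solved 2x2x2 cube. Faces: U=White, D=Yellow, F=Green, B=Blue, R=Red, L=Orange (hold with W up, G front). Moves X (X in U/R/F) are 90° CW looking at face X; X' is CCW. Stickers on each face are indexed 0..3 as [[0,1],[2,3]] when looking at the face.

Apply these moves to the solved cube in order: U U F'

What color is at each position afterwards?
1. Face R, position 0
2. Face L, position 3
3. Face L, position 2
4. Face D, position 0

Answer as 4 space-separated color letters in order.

Answer: Y W O R

Derivation:
After move 1 (U): U=WWWW F=RRGG R=BBRR B=OOBB L=GGOO
After move 2 (U): U=WWWW F=BBGG R=OORR B=GGBB L=RROO
After move 3 (F'): F=BGBG U=WWOR R=YOYR D=ROYY L=RWOW
Query 1: R[0] = Y
Query 2: L[3] = W
Query 3: L[2] = O
Query 4: D[0] = R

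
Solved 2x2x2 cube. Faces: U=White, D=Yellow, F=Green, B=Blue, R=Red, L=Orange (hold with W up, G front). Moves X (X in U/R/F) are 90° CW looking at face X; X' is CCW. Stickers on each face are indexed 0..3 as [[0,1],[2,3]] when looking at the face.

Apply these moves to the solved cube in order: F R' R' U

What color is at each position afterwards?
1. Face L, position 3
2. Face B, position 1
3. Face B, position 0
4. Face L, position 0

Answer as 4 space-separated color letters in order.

After move 1 (F): F=GGGG U=WWOO R=WRWR D=RRYY L=OYOY
After move 2 (R'): R=RRWW U=WBOB F=GWGO D=RGYG B=YBRB
After move 3 (R'): R=RWRW U=WROY F=GBGB D=RWYO B=GBGB
After move 4 (U): U=OWYR F=RWGB R=GBRW B=OYGB L=GBOY
Query 1: L[3] = Y
Query 2: B[1] = Y
Query 3: B[0] = O
Query 4: L[0] = G

Answer: Y Y O G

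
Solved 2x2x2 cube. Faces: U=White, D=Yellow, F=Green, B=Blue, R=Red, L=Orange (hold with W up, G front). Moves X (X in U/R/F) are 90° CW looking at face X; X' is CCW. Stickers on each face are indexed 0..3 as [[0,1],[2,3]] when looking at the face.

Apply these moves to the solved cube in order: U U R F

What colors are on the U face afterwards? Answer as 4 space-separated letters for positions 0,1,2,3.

After move 1 (U): U=WWWW F=RRGG R=BBRR B=OOBB L=GGOO
After move 2 (U): U=WWWW F=BBGG R=OORR B=GGBB L=RROO
After move 3 (R): R=RORO U=WBWG F=BYGY D=YBYG B=WGWB
After move 4 (F): F=GBYY U=WBOR R=WOGO D=RRYG L=RYOB
Query: U face = WBOR

Answer: W B O R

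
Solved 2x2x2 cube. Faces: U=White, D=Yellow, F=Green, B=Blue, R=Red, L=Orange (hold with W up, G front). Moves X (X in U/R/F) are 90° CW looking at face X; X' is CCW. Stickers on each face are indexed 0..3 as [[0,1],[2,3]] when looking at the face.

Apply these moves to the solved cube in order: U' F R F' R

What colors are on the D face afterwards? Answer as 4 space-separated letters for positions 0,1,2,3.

Answer: Y W Y B

Derivation:
After move 1 (U'): U=WWWW F=OOGG R=GGRR B=RRBB L=BBOO
After move 2 (F): F=GOGO U=WWOB R=WGWR D=RGYY L=BYOY
After move 3 (R): R=WWRG U=WOOO F=GGGY D=RBYR B=BRWB
After move 4 (F'): F=GYGG U=WOWR R=BWRG D=YYYR L=BOOO
After move 5 (R): R=RBGW U=WYWG F=GYGR D=YWYB B=RROB
Query: D face = YWYB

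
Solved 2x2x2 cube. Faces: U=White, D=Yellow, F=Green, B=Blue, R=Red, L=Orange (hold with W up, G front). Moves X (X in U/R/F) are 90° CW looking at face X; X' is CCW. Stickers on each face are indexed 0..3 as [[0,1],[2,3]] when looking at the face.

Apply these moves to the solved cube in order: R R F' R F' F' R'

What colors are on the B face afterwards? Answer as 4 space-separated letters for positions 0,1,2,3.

Answer: G B R B

Derivation:
After move 1 (R): R=RRRR U=WGWG F=GYGY D=YBYB B=WBWB
After move 2 (R): R=RRRR U=WYWY F=GBGB D=YWYW B=GBGB
After move 3 (F'): F=BBGG U=WYRR R=WRYR D=OOYW L=OYOW
After move 4 (R): R=YWRR U=WBRG F=BOGW D=OGYG B=RBYB
After move 5 (F'): F=OWBG U=WBYR R=GWOR D=YWYG L=OGOR
After move 6 (F'): F=WGOB U=WBGO R=WWYR D=GRYG L=OROY
After move 7 (R'): R=WRWY U=WYGR F=WBOO D=GGYB B=GBRB
Query: B face = GBRB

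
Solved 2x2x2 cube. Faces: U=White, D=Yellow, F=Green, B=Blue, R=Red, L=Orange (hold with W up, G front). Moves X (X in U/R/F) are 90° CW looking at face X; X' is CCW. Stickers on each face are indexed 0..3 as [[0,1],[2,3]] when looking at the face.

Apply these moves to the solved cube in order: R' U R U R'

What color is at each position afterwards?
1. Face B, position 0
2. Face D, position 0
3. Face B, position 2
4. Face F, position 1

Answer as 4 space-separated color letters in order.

Answer: O Y Y W

Derivation:
After move 1 (R'): R=RRRR U=WBWB F=GWGW D=YGYG B=YBYB
After move 2 (U): U=WWBB F=RRGW R=YBRR B=OOYB L=GWOO
After move 3 (R): R=RYRB U=WRBW F=RGGG D=YYYO B=BOWB
After move 4 (U): U=BWWR F=RYGG R=BORB B=GWWB L=RGOO
After move 5 (R'): R=OBBR U=BWWG F=RWGR D=YYYG B=OWYB
Query 1: B[0] = O
Query 2: D[0] = Y
Query 3: B[2] = Y
Query 4: F[1] = W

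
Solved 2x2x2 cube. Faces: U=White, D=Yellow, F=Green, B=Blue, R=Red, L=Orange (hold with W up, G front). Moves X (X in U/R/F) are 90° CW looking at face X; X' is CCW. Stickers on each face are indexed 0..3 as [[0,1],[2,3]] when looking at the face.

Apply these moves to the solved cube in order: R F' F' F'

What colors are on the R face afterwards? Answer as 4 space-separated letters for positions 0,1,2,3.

After move 1 (R): R=RRRR U=WGWG F=GYGY D=YBYB B=WBWB
After move 2 (F'): F=YYGG U=WGRR R=BRYR D=OOYB L=OGOW
After move 3 (F'): F=YGYG U=WGBY R=OROR D=GWYB L=OROR
After move 4 (F'): F=GGYY U=WGOO R=WRGR D=RRYB L=OYOB
Query: R face = WRGR

Answer: W R G R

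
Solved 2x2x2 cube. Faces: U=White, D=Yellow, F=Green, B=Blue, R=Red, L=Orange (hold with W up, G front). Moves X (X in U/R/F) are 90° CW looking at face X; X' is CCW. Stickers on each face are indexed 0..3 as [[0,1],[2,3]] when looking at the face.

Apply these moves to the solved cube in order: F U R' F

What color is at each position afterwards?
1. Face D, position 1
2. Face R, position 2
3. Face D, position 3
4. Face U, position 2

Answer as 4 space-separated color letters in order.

After move 1 (F): F=GGGG U=WWOO R=WRWR D=RRYY L=OYOY
After move 2 (U): U=OWOW F=WRGG R=BBWR B=OYBB L=GGOY
After move 3 (R'): R=BRBW U=OBOO F=WWGW D=RRYG B=YYRB
After move 4 (F): F=GWWW U=OBYG R=OROW D=BBYG L=GROR
Query 1: D[1] = B
Query 2: R[2] = O
Query 3: D[3] = G
Query 4: U[2] = Y

Answer: B O G Y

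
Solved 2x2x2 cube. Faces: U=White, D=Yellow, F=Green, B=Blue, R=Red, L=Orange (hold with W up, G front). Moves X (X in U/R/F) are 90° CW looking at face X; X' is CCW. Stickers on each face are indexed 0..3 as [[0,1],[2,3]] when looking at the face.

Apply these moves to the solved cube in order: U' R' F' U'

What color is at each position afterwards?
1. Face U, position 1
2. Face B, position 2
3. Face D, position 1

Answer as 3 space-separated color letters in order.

Answer: G Y O

Derivation:
After move 1 (U'): U=WWWW F=OOGG R=GGRR B=RRBB L=BBOO
After move 2 (R'): R=GRGR U=WBWR F=OWGW D=YOYG B=YRYB
After move 3 (F'): F=WWOG U=WBGG R=ORYR D=BOYG L=BROW
After move 4 (U'): U=BGWG F=BROG R=WWYR B=ORYB L=YROW
Query 1: U[1] = G
Query 2: B[2] = Y
Query 3: D[1] = O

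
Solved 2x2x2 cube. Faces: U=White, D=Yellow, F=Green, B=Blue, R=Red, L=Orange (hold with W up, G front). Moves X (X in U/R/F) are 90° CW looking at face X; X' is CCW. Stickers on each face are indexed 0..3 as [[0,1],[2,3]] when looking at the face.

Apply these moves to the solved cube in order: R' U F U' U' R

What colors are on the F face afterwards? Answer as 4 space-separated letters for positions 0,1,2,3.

After move 1 (R'): R=RRRR U=WBWB F=GWGW D=YGYG B=YBYB
After move 2 (U): U=WWBB F=RRGW R=YBRR B=OOYB L=GWOO
After move 3 (F): F=GRWR U=WWOW R=BBBR D=RYYG L=GYOG
After move 4 (U'): U=WWWO F=GYWR R=GRBR B=BBYB L=OOOG
After move 5 (U'): U=WOWW F=OOWR R=GYBR B=GRYB L=BBOG
After move 6 (R): R=BGRY U=WOWR F=OYWG D=RYYG B=WROB
Query: F face = OYWG

Answer: O Y W G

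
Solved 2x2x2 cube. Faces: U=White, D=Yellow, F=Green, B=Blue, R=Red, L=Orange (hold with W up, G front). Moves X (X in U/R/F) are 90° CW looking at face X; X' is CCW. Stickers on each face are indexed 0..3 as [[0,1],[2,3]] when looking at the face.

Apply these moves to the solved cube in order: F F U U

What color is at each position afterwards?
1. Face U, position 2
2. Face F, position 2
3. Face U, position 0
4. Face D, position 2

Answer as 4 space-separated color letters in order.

Answer: W G Y Y

Derivation:
After move 1 (F): F=GGGG U=WWOO R=WRWR D=RRYY L=OYOY
After move 2 (F): F=GGGG U=WWYY R=OROR D=WWYY L=OROR
After move 3 (U): U=YWYW F=ORGG R=BBOR B=ORBB L=GGOR
After move 4 (U): U=YYWW F=BBGG R=OROR B=GGBB L=OROR
Query 1: U[2] = W
Query 2: F[2] = G
Query 3: U[0] = Y
Query 4: D[2] = Y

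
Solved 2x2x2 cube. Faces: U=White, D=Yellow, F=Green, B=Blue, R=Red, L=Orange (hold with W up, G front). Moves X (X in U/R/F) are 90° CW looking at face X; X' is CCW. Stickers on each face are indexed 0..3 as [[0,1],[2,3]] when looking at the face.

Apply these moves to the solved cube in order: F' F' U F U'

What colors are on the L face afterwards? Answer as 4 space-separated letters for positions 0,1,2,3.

Answer: O R O W

Derivation:
After move 1 (F'): F=GGGG U=WWRR R=YRYR D=OOYY L=OWOW
After move 2 (F'): F=GGGG U=WWYY R=OROR D=WWYY L=OROR
After move 3 (U): U=YWYW F=ORGG R=BBOR B=ORBB L=GGOR
After move 4 (F): F=GOGR U=YWRG R=YBWR D=OBYY L=GWOW
After move 5 (U'): U=WGYR F=GWGR R=GOWR B=YBBB L=OROW
Query: L face = OROW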